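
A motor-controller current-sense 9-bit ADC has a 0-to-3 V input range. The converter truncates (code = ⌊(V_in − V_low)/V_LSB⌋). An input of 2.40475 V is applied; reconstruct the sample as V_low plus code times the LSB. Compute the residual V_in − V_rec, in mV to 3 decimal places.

LSB = 3/2^9 = 5.859 mV.
(V_in − V_low)/LSB = (2.40475 − 0)/0.00585938 = 410.4107 → code 410 (floor).
Code 410 maps back to 0 + 410×0.00585938 V = 2.4023438 V.
V_in − V_rec = 0.00240625 V = 2.406 mV.

2.406 mV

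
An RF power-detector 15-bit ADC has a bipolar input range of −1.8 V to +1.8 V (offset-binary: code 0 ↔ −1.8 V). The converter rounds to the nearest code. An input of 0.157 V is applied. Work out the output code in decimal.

code 17813

With 32768 levels over 3.6 V, one step is 109.86 µV.
(0.157 − (−1.8)) / 0.000109863 = 17813.049 LSBs.
So the output code is 17813.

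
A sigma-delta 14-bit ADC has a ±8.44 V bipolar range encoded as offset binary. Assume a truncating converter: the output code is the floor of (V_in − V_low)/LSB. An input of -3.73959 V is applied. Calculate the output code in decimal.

Full-scale span = 16.88 V; LSB = 16.88/2^14 = 1.030 mV.
Input sits at 4562.294 steps above V_low.
⌊·⌋(4562.294) = 4562.

code 4562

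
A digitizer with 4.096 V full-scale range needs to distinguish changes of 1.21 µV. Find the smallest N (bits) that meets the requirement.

22 bits

Number of steps required ≥ 4.096 V / 1.21 µV = 3385123.97.
Need 2^N ≥ 3385123.97; 2^21 = 2097152, 2^22 = 4194304.
Minimum N = 22.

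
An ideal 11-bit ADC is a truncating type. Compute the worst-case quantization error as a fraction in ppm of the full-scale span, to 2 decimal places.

488.28 ppm

Truncating → worst-case error = 1 LSB = V_FS/2^11, so 1e+06/2048 = 488.281 ppm of full scale.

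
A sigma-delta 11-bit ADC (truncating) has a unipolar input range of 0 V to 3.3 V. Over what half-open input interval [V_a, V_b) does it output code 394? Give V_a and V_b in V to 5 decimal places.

[0.63486 V, 0.63647 V)

LSB = 3.3/2^11 = 1.611 mV.
V_a = V_low + 394·LSB = 0.634863 V; V_b = V_low + 395·LSB = 0.636475 V.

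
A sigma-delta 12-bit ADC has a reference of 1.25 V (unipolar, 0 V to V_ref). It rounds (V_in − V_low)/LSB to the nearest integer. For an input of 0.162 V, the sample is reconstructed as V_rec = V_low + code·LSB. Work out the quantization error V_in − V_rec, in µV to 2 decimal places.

-48.34 µV

Step size: 1.25 V ÷ 2^12 = 305.18 µV.
Scaled input = 530.8416 LSBs, so code = 531.
Reconstructed: 0.16204834 V.
V_in − V_rec = -4.83398e-05 V = -48.34 µV.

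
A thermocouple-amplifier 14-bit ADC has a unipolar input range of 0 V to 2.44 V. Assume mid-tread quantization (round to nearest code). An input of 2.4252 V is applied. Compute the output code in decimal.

code 16285

With 16384 levels over 2.44 V, one step is 148.93 µV.
(2.4252 − 0) / 0.000148926 = 16284.622 LSBs.
So the output code is 16285.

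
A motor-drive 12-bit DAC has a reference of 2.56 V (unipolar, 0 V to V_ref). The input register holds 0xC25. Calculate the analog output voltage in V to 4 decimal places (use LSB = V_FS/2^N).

LSB = 2.56 V / 2^12 = 0.625 mV.
Code 0xC25 = 3109 decimal.
V_out = 0 + 3109 × 0.000625 V = 1.94312 V.

1.9431 V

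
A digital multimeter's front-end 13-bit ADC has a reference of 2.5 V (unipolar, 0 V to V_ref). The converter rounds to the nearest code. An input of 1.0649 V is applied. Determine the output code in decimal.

With 8192 levels over 2.5 V, one step is 305.18 µV.
Input sits at 3489.464 steps above V_low.
Round → code 3489.

code 3489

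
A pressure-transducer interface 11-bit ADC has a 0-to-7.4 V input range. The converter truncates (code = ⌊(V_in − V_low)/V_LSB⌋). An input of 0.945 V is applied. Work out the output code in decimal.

With 2048 levels over 7.4 V, one step is 3.613 mV.
(0.945 − 0) / 0.00361328 = 261.535 LSBs.
So the output code is 261.

code 261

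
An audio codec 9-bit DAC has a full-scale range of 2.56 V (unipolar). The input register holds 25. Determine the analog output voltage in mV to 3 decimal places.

LSB = 2.56 V / 2^9 = 5.000 mV.
V_out = 0 + 25 × 0.005 V = 0.125 V.
= 125.000 mV.

125.000 mV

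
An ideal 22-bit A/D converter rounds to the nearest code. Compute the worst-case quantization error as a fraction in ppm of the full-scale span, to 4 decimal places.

0.1192 ppm

Rounding → worst-case error = ½ LSB = V_FS/2^23, so 1e+06/8388608 = 0.119209 ppm of full scale.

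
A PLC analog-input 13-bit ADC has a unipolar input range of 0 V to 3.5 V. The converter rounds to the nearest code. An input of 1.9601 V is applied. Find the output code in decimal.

With 8192 levels over 3.5 V, one step is 427.25 µV.
(V_in − V_low)/LSB = (1.9601 − 0) / 0.000427246 = 4587.754.
round(4587.754) = 4588.

code 4588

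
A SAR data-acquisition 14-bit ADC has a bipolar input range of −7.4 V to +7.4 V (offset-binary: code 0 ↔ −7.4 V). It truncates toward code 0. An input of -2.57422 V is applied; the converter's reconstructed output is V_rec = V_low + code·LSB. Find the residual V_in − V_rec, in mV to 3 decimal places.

0.243 mV

LSB = 14.8/2^14 = 0.903 mV.
(V_in − V_low)/LSB = (-2.57422 − (−7.4))/0.00090332 = 5342.2689 → code 5342 (floor).
Code 5342 maps back to (−7.4) + 5342×0.00090332 V = -2.5744629 V.
Difference: 0.000242891 V → 0.243 mV.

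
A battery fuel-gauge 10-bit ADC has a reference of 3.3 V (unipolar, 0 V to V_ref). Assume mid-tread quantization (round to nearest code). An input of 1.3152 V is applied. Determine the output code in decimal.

code 408

LSB = 3.3 V / 1024 = 3.223 mV.
(1.3152 − 0) / 0.00322266 = 408.111 LSBs.
So the output code is 408.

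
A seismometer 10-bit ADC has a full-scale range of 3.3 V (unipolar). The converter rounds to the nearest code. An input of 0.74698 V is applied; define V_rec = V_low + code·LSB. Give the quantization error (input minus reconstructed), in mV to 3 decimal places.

-0.676 mV

Step size: 3.3 V ÷ 2^10 = 3.223 mV.
(0.74698 − 0)/0.00322266 = 231.7902; round gives code 232.
V_rec = 0 + 232·0.00322266 = 0.74765625 V.
V_in − V_rec = -0.00067625 V = -0.676 mV.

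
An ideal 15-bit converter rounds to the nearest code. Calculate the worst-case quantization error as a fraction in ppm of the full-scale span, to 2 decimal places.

15.26 ppm

Rounding → worst-case error = ½ LSB = V_FS/2^16, so 1e+06/65536 = 15.2588 ppm of full scale.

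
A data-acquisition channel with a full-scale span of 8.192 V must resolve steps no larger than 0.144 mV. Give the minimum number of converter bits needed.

Number of steps required ≥ 8.192 V / 0.144 mV = 56888.89.
Need 2^N ≥ 56888.89; 2^15 = 32768, 2^16 = 65536.
Minimum N = 16.

16 bits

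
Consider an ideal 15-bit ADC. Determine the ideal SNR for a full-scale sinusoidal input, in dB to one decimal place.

92.1 dB

SNR ≈ 6.02·N + 1.76 dB = 6.02·15 + 1.76 = 92.06 dB.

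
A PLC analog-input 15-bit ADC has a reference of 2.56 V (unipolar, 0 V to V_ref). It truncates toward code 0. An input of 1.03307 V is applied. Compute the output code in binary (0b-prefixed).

Full-scale span = 2.56 V; LSB = 2.56/2^15 = 78.12 µV.
(V_in − V_low)/LSB = (1.03307 − 0) / 7.8125e-05 = 13223.296.
⌊·⌋(13223.296) = 13223.
In binary (0b-prefixed): 0b11001110100111.

code 0b11001110100111 (decimal 13223)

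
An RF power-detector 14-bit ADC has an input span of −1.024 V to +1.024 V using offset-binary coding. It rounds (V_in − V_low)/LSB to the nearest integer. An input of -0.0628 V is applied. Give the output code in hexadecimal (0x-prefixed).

code 0x1E0A (decimal 7690)

Full-scale span = 2.048 V; LSB = 2.048/2^14 = 125.00 µV.
Input sits at 7689.600 steps above V_low.
Round → code 7690.
In hexadecimal (0x-prefixed): 0x1E0A.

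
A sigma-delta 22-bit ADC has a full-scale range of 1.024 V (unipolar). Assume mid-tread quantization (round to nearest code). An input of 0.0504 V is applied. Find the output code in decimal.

code 206438

LSB = 1.024 V / 4194304 = 0.24 µV.
(V_in − V_low)/LSB = (0.0504 − 0) / 2.44141e-07 = 206438.400.
So the output code is 206438.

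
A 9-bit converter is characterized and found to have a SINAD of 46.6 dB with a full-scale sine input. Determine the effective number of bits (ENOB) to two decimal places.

7.45 bits

ENOB = (SINAD − 1.76) / 6.02 = (46.6 − 1.76)/6.02 = 7.449.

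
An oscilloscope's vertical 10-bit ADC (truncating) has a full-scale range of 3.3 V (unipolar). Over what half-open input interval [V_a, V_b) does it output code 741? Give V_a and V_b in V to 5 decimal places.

LSB = 3.3/2^10 = 3.223 mV.
V_a = V_low + 741·LSB = 2.38799 V; V_b = V_low + 742·LSB = 2.39121 V.

[2.38799 V, 2.39121 V)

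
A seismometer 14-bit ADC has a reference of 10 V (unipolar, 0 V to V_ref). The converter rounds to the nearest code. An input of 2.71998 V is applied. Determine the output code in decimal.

LSB = 10 V / 16384 = 0.610 mV.
(V_in − V_low)/LSB = (2.71998 − 0) / 0.000610352 = 4456.415.
round(4456.415) = 4456.

code 4456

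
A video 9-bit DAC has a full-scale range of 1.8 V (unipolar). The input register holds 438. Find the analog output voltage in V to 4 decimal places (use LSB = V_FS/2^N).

1.5398 V

LSB = 1.8 V / 2^9 = 3.516 mV.
V_out = 0 + 438 × 0.00351563 V = 1.53984 V.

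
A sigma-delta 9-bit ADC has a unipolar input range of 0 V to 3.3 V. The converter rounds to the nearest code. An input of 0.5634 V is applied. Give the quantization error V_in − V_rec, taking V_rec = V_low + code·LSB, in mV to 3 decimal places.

2.658 mV

LSB = 3.3/2^9 = 6.445 mV.
(V_in − V_low)/LSB = (0.5634 − 0)/0.00644531 = 87.4124 → code 87 (round).
Code 87 maps back to 0 + 87×0.00644531 V = 0.56074219 V.
V_in − V_rec = 0.00265781 V = 2.658 mV.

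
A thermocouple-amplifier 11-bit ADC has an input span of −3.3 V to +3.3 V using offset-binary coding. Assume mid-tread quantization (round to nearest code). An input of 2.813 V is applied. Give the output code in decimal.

LSB = 6.6 V / 2048 = 3.223 mV.
(V_in − V_low)/LSB = (2.813 − (−3.3)) / 0.00322266 = 1896.882.
Round → code 1897.

code 1897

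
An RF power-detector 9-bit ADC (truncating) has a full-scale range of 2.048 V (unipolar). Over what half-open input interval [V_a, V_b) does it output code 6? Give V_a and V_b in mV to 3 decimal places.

LSB = 2.048/2^9 = 4.000 mV.
V_a = V_low + 6·LSB = 0.024 V; V_b = V_low + 7·LSB = 0.028 V.

[24.000 mV, 28.000 mV)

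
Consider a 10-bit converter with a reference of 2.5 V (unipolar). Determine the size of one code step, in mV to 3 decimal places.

Full-scale span = 2.5 V.
LSB = 2.5 / 2^10 = 2.5 / 1024 = 0.00244141 V = 2.441 mV.

2.441 mV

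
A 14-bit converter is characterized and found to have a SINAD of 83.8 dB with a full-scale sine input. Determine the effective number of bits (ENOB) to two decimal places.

13.63 bits

ENOB = (SINAD − 1.76) / 6.02 = (83.8 − 1.76)/6.02 = 13.628.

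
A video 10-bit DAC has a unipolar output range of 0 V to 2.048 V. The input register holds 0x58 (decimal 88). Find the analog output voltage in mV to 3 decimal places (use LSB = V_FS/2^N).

176.000 mV

LSB = 2.048 V / 2^10 = 2.000 mV.
Code 0x58 = 88 decimal.
V_out = 0 + 88 × 0.002 V = 0.176 V.
= 176.000 mV.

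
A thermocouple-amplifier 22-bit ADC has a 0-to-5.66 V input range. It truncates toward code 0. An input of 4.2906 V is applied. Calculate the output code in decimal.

LSB = 5.66 V / 4194304 = 1.35 µV.
(4.2906 − 0) / 1.34945e-06 = 3179519.566 LSBs.
So the output code is 3179519.

code 3179519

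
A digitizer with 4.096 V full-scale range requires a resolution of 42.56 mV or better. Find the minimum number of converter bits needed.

Number of steps required ≥ 4.096 V / 42.56 mV = 96.24.
Need 2^N ≥ 96.24; 2^6 = 64, 2^7 = 128.
Minimum N = 7.

7 bits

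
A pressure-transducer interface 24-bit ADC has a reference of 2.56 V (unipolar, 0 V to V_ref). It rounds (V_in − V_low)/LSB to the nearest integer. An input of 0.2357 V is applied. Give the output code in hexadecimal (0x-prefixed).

code 0x1791EC (decimal 1544684)

Full-scale span = 2.56 V; LSB = 2.56/2^24 = 0.15 µV.
Input sits at 1544683.520 steps above V_low.
So the output code is 1544684.
In hexadecimal (0x-prefixed): 0x1791EC.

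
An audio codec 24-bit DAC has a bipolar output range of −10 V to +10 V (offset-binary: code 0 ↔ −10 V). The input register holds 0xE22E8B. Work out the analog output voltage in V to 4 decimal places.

LSB = 20 V / 2^24 = 1.19 µV.
Code 0xE22E8B = 14823051 decimal.
V_out = (−10) + 14823051 × 1.19209e-06 V = 7.67045 V.

7.6705 V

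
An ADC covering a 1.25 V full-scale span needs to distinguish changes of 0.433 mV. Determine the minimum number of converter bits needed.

Number of steps required ≥ 1.25 V / 0.433 mV = 2886.84.
Need 2^N ≥ 2886.84; 2^11 = 2048, 2^12 = 4096.
Minimum N = 12.

12 bits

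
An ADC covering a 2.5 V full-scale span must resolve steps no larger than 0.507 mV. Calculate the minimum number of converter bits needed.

13 bits

Number of steps required ≥ 2.5 V / 0.507 mV = 4930.97.
Need 2^N ≥ 4930.97; 2^12 = 4096, 2^13 = 8192.
Minimum N = 13.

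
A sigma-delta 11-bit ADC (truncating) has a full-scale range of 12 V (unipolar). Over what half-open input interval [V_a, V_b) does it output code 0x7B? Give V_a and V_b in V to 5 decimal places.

[0.72070 V, 0.72656 V)

LSB = 12/2^11 = 5.859 mV.
Code 0x7B = 123 decimal.
V_a = V_low + 123·LSB = 0.720703 V; V_b = V_low + 124·LSB = 0.726562 V.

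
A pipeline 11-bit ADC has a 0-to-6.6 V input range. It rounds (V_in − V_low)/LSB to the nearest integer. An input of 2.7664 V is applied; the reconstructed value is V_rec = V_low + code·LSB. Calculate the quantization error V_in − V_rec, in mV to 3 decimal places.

Step size: 6.6 V ÷ 2^11 = 3.223 mV.
Scaled input = 858.4223 LSBs, so code = 858.
Reconstructed: 2.7650391 V.
V_in − V_rec = 0.00136094 V = 1.361 mV.

1.361 mV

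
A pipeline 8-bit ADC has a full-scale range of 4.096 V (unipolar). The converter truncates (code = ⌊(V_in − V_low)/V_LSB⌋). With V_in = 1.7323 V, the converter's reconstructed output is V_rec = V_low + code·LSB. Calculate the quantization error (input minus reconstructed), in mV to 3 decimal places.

One LSB is 4.096 V / 256 = 16.000 mV.
(1.7323 − 0)/0.016 = 108.2687; ⌊·⌋ gives code 108.
Reconstructed: 1.728 V.
V_in − V_rec = 0.0043 V = 4.300 mV.

4.300 mV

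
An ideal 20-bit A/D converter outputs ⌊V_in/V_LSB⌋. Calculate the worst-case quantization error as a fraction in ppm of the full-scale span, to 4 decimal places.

Truncating → worst-case error = 1 LSB = V_FS/2^20, so 1e+06/1048576 = 0.953674 ppm of full scale.

0.9537 ppm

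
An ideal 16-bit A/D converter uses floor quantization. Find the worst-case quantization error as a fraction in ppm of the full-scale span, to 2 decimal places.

Truncating → worst-case error = 1 LSB = V_FS/2^16, so 1e+06/65536 = 15.2588 ppm of full scale.

15.26 ppm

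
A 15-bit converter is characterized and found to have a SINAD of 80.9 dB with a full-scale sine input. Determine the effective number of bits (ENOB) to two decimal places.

ENOB = (SINAD − 1.76) / 6.02 = (80.9 − 1.76)/6.02 = 13.146.

13.15 bits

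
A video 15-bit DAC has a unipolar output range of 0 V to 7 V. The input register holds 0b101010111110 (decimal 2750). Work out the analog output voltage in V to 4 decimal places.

0.5875 V

LSB = 7 V / 2^15 = 213.62 µV.
Code 0b101010111110 = 2750 decimal.
V_out = 0 + 2750 × 0.000213623 V = 0.587463 V.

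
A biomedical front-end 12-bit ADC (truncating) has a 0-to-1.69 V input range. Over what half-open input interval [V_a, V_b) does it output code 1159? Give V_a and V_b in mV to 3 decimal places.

LSB = 1.69/2^12 = 412.60 µV.
V_a = V_low + 1159·LSB = 0.478201 V; V_b = V_low + 1160·LSB = 0.478613 V.

[478.201 mV, 478.613 mV)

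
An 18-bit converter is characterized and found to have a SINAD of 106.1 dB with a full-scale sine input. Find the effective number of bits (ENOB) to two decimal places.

ENOB = (SINAD − 1.76) / 6.02 = (106.1 − 1.76)/6.02 = 17.332.

17.33 bits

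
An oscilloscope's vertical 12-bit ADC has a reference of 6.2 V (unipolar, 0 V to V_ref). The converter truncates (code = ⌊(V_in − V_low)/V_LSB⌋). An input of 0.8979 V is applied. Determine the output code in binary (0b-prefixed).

Full-scale span = 6.2 V; LSB = 6.2/2^12 = 1.514 mV.
(0.8979 − 0) / 0.00151367 = 593.193 LSBs.
Floor → code 593.
In binary (0b-prefixed): 0b1001010001.

code 0b1001010001 (decimal 593)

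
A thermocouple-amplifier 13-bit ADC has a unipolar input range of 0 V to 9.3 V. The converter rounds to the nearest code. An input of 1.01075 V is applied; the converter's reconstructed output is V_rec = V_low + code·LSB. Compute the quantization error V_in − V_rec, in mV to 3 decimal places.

One LSB is 9.3 V / 8192 = 1.135 mV.
Scaled input = 890.3295 LSBs, so code = 890.
Code 890 maps back to 0 + 890×0.00113525 V = 1.010376 V.
Error = 1.01075 − 1.010376 = 0.000374023 V = 0.374 mV.

0.374 mV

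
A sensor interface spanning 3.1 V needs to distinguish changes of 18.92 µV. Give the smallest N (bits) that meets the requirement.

18 bits

Number of steps required ≥ 3.1 V / 18.92 µV = 163847.78.
Need 2^N ≥ 163847.78; 2^17 = 131072, 2^18 = 262144.
Minimum N = 18.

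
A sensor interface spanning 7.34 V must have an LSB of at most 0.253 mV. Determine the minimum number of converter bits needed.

15 bits

Number of steps required ≥ 7.34 V / 0.253 mV = 29011.86.
Need 2^N ≥ 29011.86; 2^14 = 16384, 2^15 = 32768.
Minimum N = 15.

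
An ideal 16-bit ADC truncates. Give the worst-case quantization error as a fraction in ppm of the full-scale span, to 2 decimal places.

15.26 ppm

Truncating → worst-case error = 1 LSB = V_FS/2^16, so 1e+06/65536 = 15.2588 ppm of full scale.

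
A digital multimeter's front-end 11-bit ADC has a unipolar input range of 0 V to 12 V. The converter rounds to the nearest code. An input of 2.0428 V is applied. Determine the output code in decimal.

code 349

Full-scale span = 12 V; LSB = 12/2^11 = 5.859 mV.
(V_in − V_low)/LSB = (2.0428 − 0) / 0.00585938 = 348.638.
round(348.638) = 349.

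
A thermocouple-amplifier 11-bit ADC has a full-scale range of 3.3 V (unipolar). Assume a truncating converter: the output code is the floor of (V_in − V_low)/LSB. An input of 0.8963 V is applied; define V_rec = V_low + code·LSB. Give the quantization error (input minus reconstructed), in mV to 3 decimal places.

0.402 mV

One LSB is 3.3 V / 2048 = 1.611 mV.
(0.8963 − 0)/0.00161133 = 556.2492; ⌊·⌋ gives code 556.
Reconstructed: 0.89589844 V.
Error = 0.8963 − 0.89589844 = 0.000401563 V = 0.402 mV.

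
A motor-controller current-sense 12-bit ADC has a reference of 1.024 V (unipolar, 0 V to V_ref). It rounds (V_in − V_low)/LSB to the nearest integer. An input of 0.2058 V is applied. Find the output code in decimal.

Full-scale span = 1.024 V; LSB = 1.024/2^12 = 250.00 µV.
Input sits at 823.200 steps above V_low.
Round → code 823.

code 823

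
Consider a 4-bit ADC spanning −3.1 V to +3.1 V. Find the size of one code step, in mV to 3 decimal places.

Full-scale span = 6.2 V.
LSB = 6.2 / 2^4 = 6.2 / 16 = 0.3875 V = 387.500 mV.

387.500 mV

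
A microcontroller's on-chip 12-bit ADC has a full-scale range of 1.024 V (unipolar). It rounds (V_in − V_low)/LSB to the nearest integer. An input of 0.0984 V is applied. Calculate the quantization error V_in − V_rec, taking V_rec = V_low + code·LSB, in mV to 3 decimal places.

-0.100 mV

One LSB is 1.024 V / 4096 = 250.00 µV.
(0.0984 − 0)/0.00025 = 393.6000; round gives code 394.
Code 394 maps back to 0 + 394×0.00025 V = 0.0985 V.
V_in − V_rec = -0.0001 V = -0.100 mV.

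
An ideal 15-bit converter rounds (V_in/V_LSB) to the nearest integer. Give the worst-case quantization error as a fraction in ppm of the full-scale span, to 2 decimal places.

15.26 ppm

Rounding → worst-case error = ½ LSB = V_FS/2^16, so 1e+06/65536 = 15.2588 ppm of full scale.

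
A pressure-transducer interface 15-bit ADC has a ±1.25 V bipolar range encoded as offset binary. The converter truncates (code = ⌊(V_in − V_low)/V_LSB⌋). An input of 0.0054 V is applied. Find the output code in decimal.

With 32768 levels over 2.5 V, one step is 76.29 µV.
(V_in − V_low)/LSB = (0.0054 − (−1.25)) / 7.62939e-05 = 16454.779.
Floor → code 16454.

code 16454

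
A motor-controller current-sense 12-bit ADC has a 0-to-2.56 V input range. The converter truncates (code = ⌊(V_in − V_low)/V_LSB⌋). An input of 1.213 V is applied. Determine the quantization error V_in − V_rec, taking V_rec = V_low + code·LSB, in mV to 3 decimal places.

0.500 mV

Step size: 2.56 V ÷ 2^12 = 0.625 mV.
Scaled input = 1940.8000 LSBs, so code = 1940.
Code 1940 maps back to 0 + 1940×0.000625 V = 1.2125 V.
Error = 1.213 − 1.2125 = 0.0005 V = 0.500 mV.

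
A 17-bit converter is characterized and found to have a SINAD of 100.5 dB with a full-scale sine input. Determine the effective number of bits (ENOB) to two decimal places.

ENOB = (SINAD − 1.76) / 6.02 = (100.5 − 1.76)/6.02 = 16.402.

16.40 bits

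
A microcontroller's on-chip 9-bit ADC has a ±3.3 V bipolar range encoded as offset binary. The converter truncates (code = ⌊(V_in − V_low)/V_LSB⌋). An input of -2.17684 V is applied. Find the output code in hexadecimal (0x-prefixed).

With 512 levels over 6.6 V, one step is 12.891 mV.
(V_in − V_low)/LSB = (-2.17684 − (−3.3)) / 0.0128906 = 87.130.
Floor → code 87.
In hexadecimal (0x-prefixed): 0x57.

code 0x57 (decimal 87)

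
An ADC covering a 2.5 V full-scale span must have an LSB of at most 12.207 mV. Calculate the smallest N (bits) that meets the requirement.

Number of steps required ≥ 2.5 V / 12.207 mV = 204.80.
Need 2^N ≥ 204.80; 2^7 = 128, 2^8 = 256.
Minimum N = 8.

8 bits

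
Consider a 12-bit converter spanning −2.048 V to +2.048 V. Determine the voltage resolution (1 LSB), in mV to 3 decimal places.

Full-scale span = 4.096 V.
LSB = 4.096 / 2^12 = 4.096 / 4096 = 0.001 V = 1.000 mV.

1.000 mV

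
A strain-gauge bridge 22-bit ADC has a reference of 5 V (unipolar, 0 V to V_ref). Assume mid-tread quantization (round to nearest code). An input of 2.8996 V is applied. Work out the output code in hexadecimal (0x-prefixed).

code 0x251D69 (decimal 2432361)

With 4194304 levels over 5 V, one step is 1.19 µV.
(2.8996 − 0) / 1.19209e-06 = 2432360.776 LSBs.
round(2432360.776) = 2432361.
In hexadecimal (0x-prefixed): 0x251D69.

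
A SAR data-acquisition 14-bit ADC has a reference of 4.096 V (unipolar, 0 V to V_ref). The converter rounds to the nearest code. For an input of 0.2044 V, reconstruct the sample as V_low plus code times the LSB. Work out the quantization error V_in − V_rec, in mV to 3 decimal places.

LSB = 4.096/2^14 = 250.00 µV.
Scaled input = 817.6000 LSBs, so code = 818.
V_rec = 0 + 818·0.00025 = 0.2045 V.
Difference: -0.0001 V → -0.100 mV.

-0.100 mV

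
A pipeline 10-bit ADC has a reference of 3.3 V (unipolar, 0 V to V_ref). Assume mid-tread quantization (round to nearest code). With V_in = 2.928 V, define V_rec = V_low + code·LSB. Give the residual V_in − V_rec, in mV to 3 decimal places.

LSB = 3.3/2^10 = 3.223 mV.
(2.928 − 0)/0.00322266 = 908.5673; round gives code 909.
V_rec = 0 + 909·0.00322266 = 2.9293945 V.
Error = 2.928 − 2.9293945 = -0.00139453 V = -1.395 mV.

-1.395 mV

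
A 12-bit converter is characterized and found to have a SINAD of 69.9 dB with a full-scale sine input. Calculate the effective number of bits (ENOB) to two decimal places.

ENOB = (SINAD − 1.76) / 6.02 = (69.9 − 1.76)/6.02 = 11.319.

11.32 bits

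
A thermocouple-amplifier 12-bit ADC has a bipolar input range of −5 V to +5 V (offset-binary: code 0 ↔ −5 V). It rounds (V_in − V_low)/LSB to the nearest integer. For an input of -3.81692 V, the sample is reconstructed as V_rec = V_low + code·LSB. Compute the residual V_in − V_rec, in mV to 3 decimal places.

-1.002 mV

One LSB is 10 V / 4096 = 2.441 mV.
(-3.81692 − (−5))/0.00244141 = 484.5896; round gives code 485.
V_rec = (−5) + 485·0.00244141 = -3.815918 V.
V_in − V_rec = -0.00100203 V = -1.002 mV.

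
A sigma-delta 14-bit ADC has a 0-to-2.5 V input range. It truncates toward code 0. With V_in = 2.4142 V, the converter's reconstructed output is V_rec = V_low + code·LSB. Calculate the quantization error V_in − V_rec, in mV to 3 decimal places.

0.107 mV

One LSB is 2.5 V / 16384 = 152.59 µV.
(V_in − V_low)/LSB = (2.4142 − 0)/0.000152588 = 15821.7011 → code 15821 (floor).
V_rec = 0 + 15821·0.000152588 = 2.414093 V.
Difference: 0.000106982 V → 0.107 mV.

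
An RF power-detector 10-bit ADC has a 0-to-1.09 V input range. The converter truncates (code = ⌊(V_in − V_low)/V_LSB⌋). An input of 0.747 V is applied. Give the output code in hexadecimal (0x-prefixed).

code 0x2BD (decimal 701)

Full-scale span = 1.09 V; LSB = 1.09/2^10 = 1.064 mV.
(0.747 − 0) / 0.00106445 = 701.769 LSBs.
So the output code is 701.
In hexadecimal (0x-prefixed): 0x2BD.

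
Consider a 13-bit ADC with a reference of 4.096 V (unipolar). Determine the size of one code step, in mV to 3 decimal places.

Full-scale span = 4.096 V.
LSB = 4.096 / 2^13 = 4.096 / 8192 = 0.0005 V = 0.500 mV.

0.500 mV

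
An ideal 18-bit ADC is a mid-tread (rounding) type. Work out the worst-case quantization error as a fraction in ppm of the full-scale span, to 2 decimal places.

Rounding → worst-case error = ½ LSB = V_FS/2^19, so 1e+06/524288 = 1.90735 ppm of full scale.

1.91 ppm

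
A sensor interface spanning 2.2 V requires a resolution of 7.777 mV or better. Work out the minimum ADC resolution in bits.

9 bits

Number of steps required ≥ 2.2 V / 7.777 mV = 282.89.
Need 2^N ≥ 282.89; 2^8 = 256, 2^9 = 512.
Minimum N = 9.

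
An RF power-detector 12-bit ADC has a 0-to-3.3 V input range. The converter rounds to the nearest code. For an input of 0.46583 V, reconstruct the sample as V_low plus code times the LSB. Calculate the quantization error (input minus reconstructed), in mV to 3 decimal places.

0.156 mV

Step size: 3.3 V ÷ 2^12 = 0.806 mV.
(0.46583 − 0)/0.000805664 = 578.1938; round gives code 578.
Code 578 maps back to 0 + 578×0.000805664 V = 0.46567383 V.
V_in − V_rec = 0.000156172 V = 0.156 mV.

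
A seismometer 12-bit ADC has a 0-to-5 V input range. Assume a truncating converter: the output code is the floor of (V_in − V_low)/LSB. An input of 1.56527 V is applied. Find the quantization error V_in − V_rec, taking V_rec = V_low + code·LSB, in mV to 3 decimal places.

One LSB is 5 V / 4096 = 1.221 mV.
(1.56527 − 0)/0.0012207 = 1282.2692; ⌊·⌋ gives code 1282.
V_rec = 0 + 1282·0.0012207 = 1.5649414 V.
Difference: 0.000328594 V → 0.329 mV.

0.329 mV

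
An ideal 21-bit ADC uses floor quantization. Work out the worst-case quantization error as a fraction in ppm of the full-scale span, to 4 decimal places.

Truncating → worst-case error = 1 LSB = V_FS/2^21, so 1e+06/2097152 = 0.476837 ppm of full scale.

0.4768 ppm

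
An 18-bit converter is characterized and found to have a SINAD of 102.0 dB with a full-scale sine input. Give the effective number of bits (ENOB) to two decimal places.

ENOB = (SINAD − 1.76) / 6.02 = (102.0 − 1.76)/6.02 = 16.651.

16.65 bits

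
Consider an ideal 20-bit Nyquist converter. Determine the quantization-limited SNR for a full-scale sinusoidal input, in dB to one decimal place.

SNR ≈ 6.02·N + 1.76 dB = 6.02·20 + 1.76 = 122.16 dB.

122.2 dB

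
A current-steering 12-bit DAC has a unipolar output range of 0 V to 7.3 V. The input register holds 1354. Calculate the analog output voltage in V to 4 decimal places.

LSB = 7.3 V / 2^12 = 1.782 mV.
V_out = 0 + 1354 × 0.00178223 V = 2.41313 V.

2.4131 V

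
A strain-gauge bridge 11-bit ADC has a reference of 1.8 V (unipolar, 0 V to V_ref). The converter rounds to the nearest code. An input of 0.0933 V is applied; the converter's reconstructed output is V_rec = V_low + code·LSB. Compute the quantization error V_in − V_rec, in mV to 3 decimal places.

0.136 mV

LSB = 1.8/2^11 = 0.879 mV.
Scaled input = 106.1547 LSBs, so code = 106.
Reconstructed: 0.093164063 V.
V_in − V_rec = 0.000135937 V = 0.136 mV.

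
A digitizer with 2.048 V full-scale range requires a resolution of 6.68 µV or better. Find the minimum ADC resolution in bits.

19 bits

Number of steps required ≥ 2.048 V / 6.68 µV = 306586.83.
Need 2^N ≥ 306586.83; 2^18 = 262144, 2^19 = 524288.
Minimum N = 19.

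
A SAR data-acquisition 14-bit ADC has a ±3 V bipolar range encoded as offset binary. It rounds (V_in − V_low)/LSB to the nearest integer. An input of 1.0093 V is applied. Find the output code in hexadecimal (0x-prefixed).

code 0x2AC4 (decimal 10948)

Full-scale span = 6 V; LSB = 6/2^14 = 366.21 µV.
(1.0093 − (−3)) / 0.000366211 = 10948.062 LSBs.
Round → code 10948.
In hexadecimal (0x-prefixed): 0x2AC4.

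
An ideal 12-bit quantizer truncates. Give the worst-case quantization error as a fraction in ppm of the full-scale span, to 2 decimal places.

244.14 ppm

Truncating → worst-case error = 1 LSB = V_FS/2^12, so 1e+06/4096 = 244.141 ppm of full scale.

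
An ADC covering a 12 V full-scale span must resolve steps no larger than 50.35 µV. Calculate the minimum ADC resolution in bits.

18 bits

Number of steps required ≥ 12 V / 50.35 µV = 238331.68.
Need 2^N ≥ 238331.68; 2^17 = 131072, 2^18 = 262144.
Minimum N = 18.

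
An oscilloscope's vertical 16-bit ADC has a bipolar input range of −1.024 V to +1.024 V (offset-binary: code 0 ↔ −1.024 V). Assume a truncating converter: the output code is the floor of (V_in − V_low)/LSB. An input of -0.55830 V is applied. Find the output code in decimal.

code 14902

Full-scale span = 2.048 V; LSB = 2.048/2^16 = 31.25 µV.
(V_in − V_low)/LSB = (-0.55830 − (−1.024)) / 3.125e-05 = 14902.400.
⌊·⌋(14902.400) = 14902.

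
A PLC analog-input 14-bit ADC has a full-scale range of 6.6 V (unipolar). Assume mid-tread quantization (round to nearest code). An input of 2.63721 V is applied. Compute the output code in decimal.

Full-scale span = 6.6 V; LSB = 6.6/2^14 = 402.83 µV.
(2.63721 − 0) / 0.000402832 = 6546.674 LSBs.
round(6546.674) = 6547.

code 6547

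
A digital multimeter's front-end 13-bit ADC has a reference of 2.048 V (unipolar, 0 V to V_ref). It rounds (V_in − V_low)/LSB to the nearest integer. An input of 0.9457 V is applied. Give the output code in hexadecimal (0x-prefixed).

LSB = 2.048 V / 8192 = 250.00 µV.
(0.9457 − 0) / 0.00025 = 3782.800 LSBs.
round(3782.800) = 3783.
In hexadecimal (0x-prefixed): 0xEC7.

code 0xEC7 (decimal 3783)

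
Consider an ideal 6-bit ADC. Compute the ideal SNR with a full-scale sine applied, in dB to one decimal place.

37.9 dB

SNR ≈ 6.02·N + 1.76 dB = 6.02·6 + 1.76 = 37.88 dB.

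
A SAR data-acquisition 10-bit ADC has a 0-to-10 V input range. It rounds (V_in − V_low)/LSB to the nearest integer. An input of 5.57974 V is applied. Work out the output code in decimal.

Full-scale span = 10 V; LSB = 10/2^10 = 9.766 mV.
(V_in − V_low)/LSB = (5.57974 − 0) / 0.00976562 = 571.365.
round(571.365) = 571.

code 571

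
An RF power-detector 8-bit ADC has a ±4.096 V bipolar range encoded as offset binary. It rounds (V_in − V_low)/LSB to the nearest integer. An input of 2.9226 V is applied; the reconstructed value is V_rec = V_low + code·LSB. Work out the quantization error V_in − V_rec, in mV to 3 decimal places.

10.600 mV

One LSB is 8.192 V / 256 = 32.000 mV.
(2.9226 − (−4.096))/0.032 = 219.3313; round gives code 219.
Code 219 maps back to (−4.096) + 219×0.032 V = 2.912 V.
Difference: 0.0106 V → 10.600 mV.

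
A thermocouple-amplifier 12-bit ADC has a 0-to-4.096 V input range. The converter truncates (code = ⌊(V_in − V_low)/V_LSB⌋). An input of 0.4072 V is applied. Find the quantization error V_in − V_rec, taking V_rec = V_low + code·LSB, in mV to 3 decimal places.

0.200 mV

Step size: 4.096 V ÷ 2^12 = 1.000 mV.
Scaled input = 407.2000 LSBs, so code = 407.
V_rec = 0 + 407·0.001 = 0.407 V.
Error = 0.4072 − 0.407 = 0.0002 V = 0.200 mV.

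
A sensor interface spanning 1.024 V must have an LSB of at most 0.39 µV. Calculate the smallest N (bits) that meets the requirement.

22 bits

Number of steps required ≥ 1.024 V / 0.39 µV = 2625641.03.
Need 2^N ≥ 2625641.03; 2^21 = 2097152, 2^22 = 4194304.
Minimum N = 22.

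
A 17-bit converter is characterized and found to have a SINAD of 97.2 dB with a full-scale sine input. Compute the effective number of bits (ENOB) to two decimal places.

15.85 bits

ENOB = (SINAD − 1.76) / 6.02 = (97.2 − 1.76)/6.02 = 15.854.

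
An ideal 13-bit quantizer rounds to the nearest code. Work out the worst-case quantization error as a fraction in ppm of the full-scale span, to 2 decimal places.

61.04 ppm

Rounding → worst-case error = ½ LSB = V_FS/2^14, so 1e+06/16384 = 61.0352 ppm of full scale.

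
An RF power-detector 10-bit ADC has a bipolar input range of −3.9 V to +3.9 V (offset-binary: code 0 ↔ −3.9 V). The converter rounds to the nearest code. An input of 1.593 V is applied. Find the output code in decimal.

code 721

With 1024 levels over 7.8 V, one step is 7.617 mV.
(1.593 − (−3.9)) / 0.00761719 = 721.132 LSBs.
Round → code 721.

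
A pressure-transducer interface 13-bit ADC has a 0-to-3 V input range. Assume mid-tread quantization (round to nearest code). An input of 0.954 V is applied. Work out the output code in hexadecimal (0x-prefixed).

With 8192 levels over 3 V, one step is 366.21 µV.
(0.954 − 0) / 0.000366211 = 2605.056 LSBs.
So the output code is 2605.
In hexadecimal (0x-prefixed): 0xA2D.

code 0xA2D (decimal 2605)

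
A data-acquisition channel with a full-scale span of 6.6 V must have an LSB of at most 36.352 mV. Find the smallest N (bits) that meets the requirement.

Number of steps required ≥ 6.6 V / 36.352 mV = 181.56.
Need 2^N ≥ 181.56; 2^7 = 128, 2^8 = 256.
Minimum N = 8.

8 bits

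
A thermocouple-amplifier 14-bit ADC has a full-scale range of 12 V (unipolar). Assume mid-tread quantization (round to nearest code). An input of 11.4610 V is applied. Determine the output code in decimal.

With 16384 levels over 12 V, one step is 0.732 mV.
(V_in − V_low)/LSB = (11.4610 − 0) / 0.000732422 = 15648.085.
So the output code is 15648.

code 15648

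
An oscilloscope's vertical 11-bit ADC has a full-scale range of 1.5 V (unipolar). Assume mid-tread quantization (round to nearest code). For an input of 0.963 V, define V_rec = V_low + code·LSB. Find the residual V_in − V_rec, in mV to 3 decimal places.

-0.135 mV

LSB = 1.5/2^11 = 0.732 mV.
(0.963 − 0)/0.000732422 = 1314.8160; round gives code 1315.
Reconstructed: 0.96313477 V.
Difference: -0.000134766 V → -0.135 mV.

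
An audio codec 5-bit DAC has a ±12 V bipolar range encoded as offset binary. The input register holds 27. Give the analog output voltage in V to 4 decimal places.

8.2500 V

LSB = 24 V / 2^5 = 0.7500 V.
V_out = (−12) + 27 × 0.75 V = 8.25 V.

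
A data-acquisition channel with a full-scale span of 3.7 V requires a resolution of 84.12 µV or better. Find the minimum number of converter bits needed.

Number of steps required ≥ 3.7 V / 84.12 µV = 43984.78.
Need 2^N ≥ 43984.78; 2^15 = 32768, 2^16 = 65536.
Minimum N = 16.

16 bits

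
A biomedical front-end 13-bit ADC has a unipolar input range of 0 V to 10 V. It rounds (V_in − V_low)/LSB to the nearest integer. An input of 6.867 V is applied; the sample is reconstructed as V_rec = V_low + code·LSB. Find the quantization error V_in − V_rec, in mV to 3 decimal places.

Step size: 10 V ÷ 2^13 = 1.221 mV.
Scaled input = 5625.4464 LSBs, so code = 5625.
Reconstructed: 6.8664551 V.
Error = 6.867 − 6.8664551 = 0.000544922 V = 0.545 mV.

0.545 mV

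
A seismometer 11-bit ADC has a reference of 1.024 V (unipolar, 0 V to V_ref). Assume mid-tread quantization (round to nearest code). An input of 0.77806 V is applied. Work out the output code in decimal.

Full-scale span = 1.024 V; LSB = 1.024/2^11 = 0.500 mV.
(0.77806 − 0) / 0.0005 = 1556.120 LSBs.
Round → code 1556.

code 1556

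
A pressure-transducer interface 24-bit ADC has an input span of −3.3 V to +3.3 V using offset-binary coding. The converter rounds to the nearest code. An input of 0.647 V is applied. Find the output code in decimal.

code 10033284

Full-scale span = 6.6 V; LSB = 6.6/2^24 = 0.39 µV.
(V_in − V_low)/LSB = (0.647 − (−3.3)) / 3.93391e-07 = 10033283.568.
Round → code 10033284.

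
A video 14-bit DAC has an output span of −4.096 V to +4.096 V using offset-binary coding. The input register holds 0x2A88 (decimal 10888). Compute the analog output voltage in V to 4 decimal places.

LSB = 8.192 V / 2^14 = 0.500 mV.
Code 0x2A88 = 10888 decimal.
V_out = (−4.096) + 10888 × 0.0005 V = 1.348 V.

1.3480 V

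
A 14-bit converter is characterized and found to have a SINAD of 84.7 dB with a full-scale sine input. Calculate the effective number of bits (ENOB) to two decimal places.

13.78 bits

ENOB = (SINAD − 1.76) / 6.02 = (84.7 − 1.76)/6.02 = 13.777.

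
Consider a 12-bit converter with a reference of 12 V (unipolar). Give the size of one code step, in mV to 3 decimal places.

Full-scale span = 12 V.
LSB = 12 / 2^12 = 12 / 4096 = 0.00292969 V = 2.930 mV.

2.930 mV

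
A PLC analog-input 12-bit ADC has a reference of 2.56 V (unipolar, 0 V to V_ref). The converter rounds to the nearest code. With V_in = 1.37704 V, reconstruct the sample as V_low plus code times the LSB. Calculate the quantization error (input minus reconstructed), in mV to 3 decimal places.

Step size: 2.56 V ÷ 2^12 = 0.625 mV.
(V_in − V_low)/LSB = (1.37704 − 0)/0.000625 = 2203.2640 → code 2203 (round).
Reconstructed: 1.376875 V.
Error = 1.37704 − 1.376875 = 0.000165 V = 0.165 mV.

0.165 mV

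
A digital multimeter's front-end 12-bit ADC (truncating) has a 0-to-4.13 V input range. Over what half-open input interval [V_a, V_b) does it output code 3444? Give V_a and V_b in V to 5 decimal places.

[3.47259 V, 3.47360 V)

LSB = 4.13/2^12 = 1.008 mV.
V_a = V_low + 3444·LSB = 3.47259 V; V_b = V_low + 3445·LSB = 3.4736 V.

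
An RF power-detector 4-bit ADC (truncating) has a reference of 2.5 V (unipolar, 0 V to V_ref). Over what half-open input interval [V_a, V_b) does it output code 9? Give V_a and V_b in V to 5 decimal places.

LSB = 2.5/2^4 = 156.250 mV.
V_a = V_low + 9·LSB = 1.40625 V; V_b = V_low + 10·LSB = 1.5625 V.

[1.40625 V, 1.56250 V)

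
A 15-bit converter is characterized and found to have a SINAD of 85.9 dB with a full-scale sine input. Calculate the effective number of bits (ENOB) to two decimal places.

13.98 bits

ENOB = (SINAD − 1.76) / 6.02 = (85.9 − 1.76)/6.02 = 13.977.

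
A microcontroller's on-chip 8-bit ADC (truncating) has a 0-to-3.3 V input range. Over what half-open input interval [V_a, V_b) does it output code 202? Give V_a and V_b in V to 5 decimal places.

[2.60391 V, 2.61680 V)

LSB = 3.3/2^8 = 12.891 mV.
V_a = V_low + 202·LSB = 2.60391 V; V_b = V_low + 203·LSB = 2.6168 V.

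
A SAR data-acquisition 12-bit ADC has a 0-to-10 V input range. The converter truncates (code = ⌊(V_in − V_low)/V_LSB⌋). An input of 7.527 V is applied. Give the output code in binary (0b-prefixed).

code 0b110000001011 (decimal 3083)

With 4096 levels over 10 V, one step is 2.441 mV.
(7.527 − 0) / 0.00244141 = 3083.059 LSBs.
Floor → code 3083.
In binary (0b-prefixed): 0b110000001011.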